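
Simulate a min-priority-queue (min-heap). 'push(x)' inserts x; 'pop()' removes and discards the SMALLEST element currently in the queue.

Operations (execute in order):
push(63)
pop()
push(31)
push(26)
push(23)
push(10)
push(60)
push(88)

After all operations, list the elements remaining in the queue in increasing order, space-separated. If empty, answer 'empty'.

push(63): heap contents = [63]
pop() → 63: heap contents = []
push(31): heap contents = [31]
push(26): heap contents = [26, 31]
push(23): heap contents = [23, 26, 31]
push(10): heap contents = [10, 23, 26, 31]
push(60): heap contents = [10, 23, 26, 31, 60]
push(88): heap contents = [10, 23, 26, 31, 60, 88]

Answer: 10 23 26 31 60 88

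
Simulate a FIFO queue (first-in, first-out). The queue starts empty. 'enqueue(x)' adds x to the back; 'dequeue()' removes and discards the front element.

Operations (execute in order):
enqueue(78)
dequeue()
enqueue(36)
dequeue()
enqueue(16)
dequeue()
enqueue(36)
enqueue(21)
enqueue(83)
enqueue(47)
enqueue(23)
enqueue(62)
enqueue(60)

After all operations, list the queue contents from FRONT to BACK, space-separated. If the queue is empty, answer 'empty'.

enqueue(78): [78]
dequeue(): []
enqueue(36): [36]
dequeue(): []
enqueue(16): [16]
dequeue(): []
enqueue(36): [36]
enqueue(21): [36, 21]
enqueue(83): [36, 21, 83]
enqueue(47): [36, 21, 83, 47]
enqueue(23): [36, 21, 83, 47, 23]
enqueue(62): [36, 21, 83, 47, 23, 62]
enqueue(60): [36, 21, 83, 47, 23, 62, 60]

Answer: 36 21 83 47 23 62 60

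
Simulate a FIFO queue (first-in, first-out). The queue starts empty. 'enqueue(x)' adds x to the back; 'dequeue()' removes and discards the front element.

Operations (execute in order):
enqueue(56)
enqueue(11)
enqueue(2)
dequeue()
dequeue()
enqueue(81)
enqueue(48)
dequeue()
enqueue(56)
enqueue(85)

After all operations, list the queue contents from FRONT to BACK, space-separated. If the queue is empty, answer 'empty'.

enqueue(56): [56]
enqueue(11): [56, 11]
enqueue(2): [56, 11, 2]
dequeue(): [11, 2]
dequeue(): [2]
enqueue(81): [2, 81]
enqueue(48): [2, 81, 48]
dequeue(): [81, 48]
enqueue(56): [81, 48, 56]
enqueue(85): [81, 48, 56, 85]

Answer: 81 48 56 85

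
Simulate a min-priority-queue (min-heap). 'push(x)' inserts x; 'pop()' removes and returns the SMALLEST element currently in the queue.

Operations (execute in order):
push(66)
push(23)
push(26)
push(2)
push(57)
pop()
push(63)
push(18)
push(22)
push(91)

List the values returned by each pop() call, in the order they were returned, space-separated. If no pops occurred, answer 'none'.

Answer: 2

Derivation:
push(66): heap contents = [66]
push(23): heap contents = [23, 66]
push(26): heap contents = [23, 26, 66]
push(2): heap contents = [2, 23, 26, 66]
push(57): heap contents = [2, 23, 26, 57, 66]
pop() → 2: heap contents = [23, 26, 57, 66]
push(63): heap contents = [23, 26, 57, 63, 66]
push(18): heap contents = [18, 23, 26, 57, 63, 66]
push(22): heap contents = [18, 22, 23, 26, 57, 63, 66]
push(91): heap contents = [18, 22, 23, 26, 57, 63, 66, 91]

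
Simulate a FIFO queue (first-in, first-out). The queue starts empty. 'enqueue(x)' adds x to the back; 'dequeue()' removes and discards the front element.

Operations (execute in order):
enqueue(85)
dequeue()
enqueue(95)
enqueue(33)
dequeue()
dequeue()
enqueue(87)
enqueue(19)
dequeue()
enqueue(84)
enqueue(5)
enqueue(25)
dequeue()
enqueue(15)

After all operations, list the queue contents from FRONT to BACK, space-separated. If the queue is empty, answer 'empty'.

Answer: 84 5 25 15

Derivation:
enqueue(85): [85]
dequeue(): []
enqueue(95): [95]
enqueue(33): [95, 33]
dequeue(): [33]
dequeue(): []
enqueue(87): [87]
enqueue(19): [87, 19]
dequeue(): [19]
enqueue(84): [19, 84]
enqueue(5): [19, 84, 5]
enqueue(25): [19, 84, 5, 25]
dequeue(): [84, 5, 25]
enqueue(15): [84, 5, 25, 15]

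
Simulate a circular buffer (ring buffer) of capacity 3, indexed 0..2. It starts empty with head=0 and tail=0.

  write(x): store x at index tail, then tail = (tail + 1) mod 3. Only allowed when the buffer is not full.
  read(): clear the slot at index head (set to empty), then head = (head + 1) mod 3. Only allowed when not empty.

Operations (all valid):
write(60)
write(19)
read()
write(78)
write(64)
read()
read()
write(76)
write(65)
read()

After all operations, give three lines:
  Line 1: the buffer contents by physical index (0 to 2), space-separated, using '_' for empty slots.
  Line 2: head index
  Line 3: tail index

Answer: _ 76 65
1
0

Derivation:
write(60): buf=[60 _ _], head=0, tail=1, size=1
write(19): buf=[60 19 _], head=0, tail=2, size=2
read(): buf=[_ 19 _], head=1, tail=2, size=1
write(78): buf=[_ 19 78], head=1, tail=0, size=2
write(64): buf=[64 19 78], head=1, tail=1, size=3
read(): buf=[64 _ 78], head=2, tail=1, size=2
read(): buf=[64 _ _], head=0, tail=1, size=1
write(76): buf=[64 76 _], head=0, tail=2, size=2
write(65): buf=[64 76 65], head=0, tail=0, size=3
read(): buf=[_ 76 65], head=1, tail=0, size=2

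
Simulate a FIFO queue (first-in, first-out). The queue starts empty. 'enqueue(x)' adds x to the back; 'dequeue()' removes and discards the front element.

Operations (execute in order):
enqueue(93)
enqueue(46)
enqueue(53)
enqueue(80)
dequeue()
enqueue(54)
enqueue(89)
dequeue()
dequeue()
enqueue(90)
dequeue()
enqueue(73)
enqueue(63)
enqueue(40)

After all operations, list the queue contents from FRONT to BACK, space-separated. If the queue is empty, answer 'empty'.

Answer: 54 89 90 73 63 40

Derivation:
enqueue(93): [93]
enqueue(46): [93, 46]
enqueue(53): [93, 46, 53]
enqueue(80): [93, 46, 53, 80]
dequeue(): [46, 53, 80]
enqueue(54): [46, 53, 80, 54]
enqueue(89): [46, 53, 80, 54, 89]
dequeue(): [53, 80, 54, 89]
dequeue(): [80, 54, 89]
enqueue(90): [80, 54, 89, 90]
dequeue(): [54, 89, 90]
enqueue(73): [54, 89, 90, 73]
enqueue(63): [54, 89, 90, 73, 63]
enqueue(40): [54, 89, 90, 73, 63, 40]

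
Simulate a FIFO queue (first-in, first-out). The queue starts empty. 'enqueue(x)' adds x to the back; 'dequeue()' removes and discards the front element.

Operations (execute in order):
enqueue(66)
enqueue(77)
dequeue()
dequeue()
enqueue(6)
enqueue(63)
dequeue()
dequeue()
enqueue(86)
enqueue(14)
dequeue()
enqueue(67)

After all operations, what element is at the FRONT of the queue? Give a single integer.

enqueue(66): queue = [66]
enqueue(77): queue = [66, 77]
dequeue(): queue = [77]
dequeue(): queue = []
enqueue(6): queue = [6]
enqueue(63): queue = [6, 63]
dequeue(): queue = [63]
dequeue(): queue = []
enqueue(86): queue = [86]
enqueue(14): queue = [86, 14]
dequeue(): queue = [14]
enqueue(67): queue = [14, 67]

Answer: 14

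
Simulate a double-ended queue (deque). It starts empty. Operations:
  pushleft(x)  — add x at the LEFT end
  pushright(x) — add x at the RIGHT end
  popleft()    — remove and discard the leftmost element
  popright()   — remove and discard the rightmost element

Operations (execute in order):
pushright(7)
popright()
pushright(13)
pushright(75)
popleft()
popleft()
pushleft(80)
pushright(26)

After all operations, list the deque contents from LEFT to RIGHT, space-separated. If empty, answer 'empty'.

pushright(7): [7]
popright(): []
pushright(13): [13]
pushright(75): [13, 75]
popleft(): [75]
popleft(): []
pushleft(80): [80]
pushright(26): [80, 26]

Answer: 80 26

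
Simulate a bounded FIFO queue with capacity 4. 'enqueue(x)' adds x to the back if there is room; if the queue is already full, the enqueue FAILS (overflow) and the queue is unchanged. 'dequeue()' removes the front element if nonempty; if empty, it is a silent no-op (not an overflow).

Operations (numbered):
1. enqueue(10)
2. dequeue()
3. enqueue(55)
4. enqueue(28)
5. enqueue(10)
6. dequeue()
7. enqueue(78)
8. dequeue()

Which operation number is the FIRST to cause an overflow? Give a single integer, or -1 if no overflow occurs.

1. enqueue(10): size=1
2. dequeue(): size=0
3. enqueue(55): size=1
4. enqueue(28): size=2
5. enqueue(10): size=3
6. dequeue(): size=2
7. enqueue(78): size=3
8. dequeue(): size=2

Answer: -1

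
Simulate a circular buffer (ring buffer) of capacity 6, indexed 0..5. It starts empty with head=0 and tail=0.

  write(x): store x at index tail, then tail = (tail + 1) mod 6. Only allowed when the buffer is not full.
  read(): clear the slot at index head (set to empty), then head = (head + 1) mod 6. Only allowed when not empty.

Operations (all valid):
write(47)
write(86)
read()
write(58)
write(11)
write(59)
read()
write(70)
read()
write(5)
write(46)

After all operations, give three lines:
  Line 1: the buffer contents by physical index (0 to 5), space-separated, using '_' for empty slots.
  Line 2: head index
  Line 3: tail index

Answer: 5 46 _ 11 59 70
3
2

Derivation:
write(47): buf=[47 _ _ _ _ _], head=0, tail=1, size=1
write(86): buf=[47 86 _ _ _ _], head=0, tail=2, size=2
read(): buf=[_ 86 _ _ _ _], head=1, tail=2, size=1
write(58): buf=[_ 86 58 _ _ _], head=1, tail=3, size=2
write(11): buf=[_ 86 58 11 _ _], head=1, tail=4, size=3
write(59): buf=[_ 86 58 11 59 _], head=1, tail=5, size=4
read(): buf=[_ _ 58 11 59 _], head=2, tail=5, size=3
write(70): buf=[_ _ 58 11 59 70], head=2, tail=0, size=4
read(): buf=[_ _ _ 11 59 70], head=3, tail=0, size=3
write(5): buf=[5 _ _ 11 59 70], head=3, tail=1, size=4
write(46): buf=[5 46 _ 11 59 70], head=3, tail=2, size=5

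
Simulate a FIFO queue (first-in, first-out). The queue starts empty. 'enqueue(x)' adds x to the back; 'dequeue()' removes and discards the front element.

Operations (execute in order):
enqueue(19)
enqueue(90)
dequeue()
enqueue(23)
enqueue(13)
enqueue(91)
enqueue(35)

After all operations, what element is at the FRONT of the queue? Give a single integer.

Answer: 90

Derivation:
enqueue(19): queue = [19]
enqueue(90): queue = [19, 90]
dequeue(): queue = [90]
enqueue(23): queue = [90, 23]
enqueue(13): queue = [90, 23, 13]
enqueue(91): queue = [90, 23, 13, 91]
enqueue(35): queue = [90, 23, 13, 91, 35]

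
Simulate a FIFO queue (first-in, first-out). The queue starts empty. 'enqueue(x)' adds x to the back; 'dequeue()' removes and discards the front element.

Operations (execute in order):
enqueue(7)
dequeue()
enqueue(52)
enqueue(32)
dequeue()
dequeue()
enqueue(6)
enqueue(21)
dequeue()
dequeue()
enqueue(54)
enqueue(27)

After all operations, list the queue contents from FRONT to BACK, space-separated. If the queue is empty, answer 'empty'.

enqueue(7): [7]
dequeue(): []
enqueue(52): [52]
enqueue(32): [52, 32]
dequeue(): [32]
dequeue(): []
enqueue(6): [6]
enqueue(21): [6, 21]
dequeue(): [21]
dequeue(): []
enqueue(54): [54]
enqueue(27): [54, 27]

Answer: 54 27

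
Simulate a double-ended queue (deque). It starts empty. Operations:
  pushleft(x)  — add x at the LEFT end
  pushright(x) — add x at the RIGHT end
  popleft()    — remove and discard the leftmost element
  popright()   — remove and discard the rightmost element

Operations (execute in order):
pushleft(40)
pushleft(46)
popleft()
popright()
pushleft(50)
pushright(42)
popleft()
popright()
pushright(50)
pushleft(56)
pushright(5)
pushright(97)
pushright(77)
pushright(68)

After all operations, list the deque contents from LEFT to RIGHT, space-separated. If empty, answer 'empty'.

Answer: 56 50 5 97 77 68

Derivation:
pushleft(40): [40]
pushleft(46): [46, 40]
popleft(): [40]
popright(): []
pushleft(50): [50]
pushright(42): [50, 42]
popleft(): [42]
popright(): []
pushright(50): [50]
pushleft(56): [56, 50]
pushright(5): [56, 50, 5]
pushright(97): [56, 50, 5, 97]
pushright(77): [56, 50, 5, 97, 77]
pushright(68): [56, 50, 5, 97, 77, 68]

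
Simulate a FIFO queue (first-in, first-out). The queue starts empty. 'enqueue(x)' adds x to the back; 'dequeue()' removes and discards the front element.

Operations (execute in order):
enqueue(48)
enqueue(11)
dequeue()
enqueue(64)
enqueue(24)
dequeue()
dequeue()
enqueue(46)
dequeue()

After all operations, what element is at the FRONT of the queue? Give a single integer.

Answer: 46

Derivation:
enqueue(48): queue = [48]
enqueue(11): queue = [48, 11]
dequeue(): queue = [11]
enqueue(64): queue = [11, 64]
enqueue(24): queue = [11, 64, 24]
dequeue(): queue = [64, 24]
dequeue(): queue = [24]
enqueue(46): queue = [24, 46]
dequeue(): queue = [46]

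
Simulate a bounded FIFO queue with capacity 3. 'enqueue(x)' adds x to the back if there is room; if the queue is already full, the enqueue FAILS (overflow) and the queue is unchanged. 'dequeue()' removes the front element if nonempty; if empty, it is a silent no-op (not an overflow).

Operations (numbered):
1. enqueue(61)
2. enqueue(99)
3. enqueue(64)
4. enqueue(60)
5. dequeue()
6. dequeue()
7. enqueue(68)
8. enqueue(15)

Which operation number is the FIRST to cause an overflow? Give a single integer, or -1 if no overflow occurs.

Answer: 4

Derivation:
1. enqueue(61): size=1
2. enqueue(99): size=2
3. enqueue(64): size=3
4. enqueue(60): size=3=cap → OVERFLOW (fail)
5. dequeue(): size=2
6. dequeue(): size=1
7. enqueue(68): size=2
8. enqueue(15): size=3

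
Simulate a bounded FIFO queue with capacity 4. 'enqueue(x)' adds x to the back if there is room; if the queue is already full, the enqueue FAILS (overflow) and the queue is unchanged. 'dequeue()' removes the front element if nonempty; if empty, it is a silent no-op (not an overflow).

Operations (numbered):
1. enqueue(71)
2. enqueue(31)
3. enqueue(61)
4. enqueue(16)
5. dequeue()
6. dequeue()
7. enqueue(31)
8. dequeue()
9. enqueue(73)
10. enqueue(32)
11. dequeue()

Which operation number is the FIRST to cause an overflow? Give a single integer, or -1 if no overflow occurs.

Answer: -1

Derivation:
1. enqueue(71): size=1
2. enqueue(31): size=2
3. enqueue(61): size=3
4. enqueue(16): size=4
5. dequeue(): size=3
6. dequeue(): size=2
7. enqueue(31): size=3
8. dequeue(): size=2
9. enqueue(73): size=3
10. enqueue(32): size=4
11. dequeue(): size=3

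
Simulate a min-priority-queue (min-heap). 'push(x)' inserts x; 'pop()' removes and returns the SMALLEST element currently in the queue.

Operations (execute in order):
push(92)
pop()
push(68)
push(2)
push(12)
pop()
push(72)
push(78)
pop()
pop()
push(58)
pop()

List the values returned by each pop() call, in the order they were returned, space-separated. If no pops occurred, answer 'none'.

push(92): heap contents = [92]
pop() → 92: heap contents = []
push(68): heap contents = [68]
push(2): heap contents = [2, 68]
push(12): heap contents = [2, 12, 68]
pop() → 2: heap contents = [12, 68]
push(72): heap contents = [12, 68, 72]
push(78): heap contents = [12, 68, 72, 78]
pop() → 12: heap contents = [68, 72, 78]
pop() → 68: heap contents = [72, 78]
push(58): heap contents = [58, 72, 78]
pop() → 58: heap contents = [72, 78]

Answer: 92 2 12 68 58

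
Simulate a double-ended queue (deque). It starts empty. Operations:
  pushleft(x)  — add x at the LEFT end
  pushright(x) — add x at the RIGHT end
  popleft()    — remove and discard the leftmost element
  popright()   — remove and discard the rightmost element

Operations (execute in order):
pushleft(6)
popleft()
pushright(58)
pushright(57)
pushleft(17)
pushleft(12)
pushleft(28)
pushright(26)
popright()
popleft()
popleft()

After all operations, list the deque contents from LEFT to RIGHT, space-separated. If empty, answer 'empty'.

Answer: 17 58 57

Derivation:
pushleft(6): [6]
popleft(): []
pushright(58): [58]
pushright(57): [58, 57]
pushleft(17): [17, 58, 57]
pushleft(12): [12, 17, 58, 57]
pushleft(28): [28, 12, 17, 58, 57]
pushright(26): [28, 12, 17, 58, 57, 26]
popright(): [28, 12, 17, 58, 57]
popleft(): [12, 17, 58, 57]
popleft(): [17, 58, 57]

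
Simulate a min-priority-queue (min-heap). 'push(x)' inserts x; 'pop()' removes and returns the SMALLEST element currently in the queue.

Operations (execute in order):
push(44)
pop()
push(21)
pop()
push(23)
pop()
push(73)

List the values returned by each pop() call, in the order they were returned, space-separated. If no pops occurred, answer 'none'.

Answer: 44 21 23

Derivation:
push(44): heap contents = [44]
pop() → 44: heap contents = []
push(21): heap contents = [21]
pop() → 21: heap contents = []
push(23): heap contents = [23]
pop() → 23: heap contents = []
push(73): heap contents = [73]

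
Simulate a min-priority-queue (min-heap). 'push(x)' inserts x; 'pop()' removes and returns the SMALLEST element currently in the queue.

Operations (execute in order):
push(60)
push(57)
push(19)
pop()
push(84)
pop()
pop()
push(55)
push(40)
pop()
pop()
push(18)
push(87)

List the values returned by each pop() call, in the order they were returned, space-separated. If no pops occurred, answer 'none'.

push(60): heap contents = [60]
push(57): heap contents = [57, 60]
push(19): heap contents = [19, 57, 60]
pop() → 19: heap contents = [57, 60]
push(84): heap contents = [57, 60, 84]
pop() → 57: heap contents = [60, 84]
pop() → 60: heap contents = [84]
push(55): heap contents = [55, 84]
push(40): heap contents = [40, 55, 84]
pop() → 40: heap contents = [55, 84]
pop() → 55: heap contents = [84]
push(18): heap contents = [18, 84]
push(87): heap contents = [18, 84, 87]

Answer: 19 57 60 40 55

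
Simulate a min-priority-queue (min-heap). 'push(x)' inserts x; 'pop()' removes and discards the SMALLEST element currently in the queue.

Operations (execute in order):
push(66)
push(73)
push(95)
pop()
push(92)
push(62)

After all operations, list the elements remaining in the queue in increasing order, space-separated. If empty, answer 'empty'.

push(66): heap contents = [66]
push(73): heap contents = [66, 73]
push(95): heap contents = [66, 73, 95]
pop() → 66: heap contents = [73, 95]
push(92): heap contents = [73, 92, 95]
push(62): heap contents = [62, 73, 92, 95]

Answer: 62 73 92 95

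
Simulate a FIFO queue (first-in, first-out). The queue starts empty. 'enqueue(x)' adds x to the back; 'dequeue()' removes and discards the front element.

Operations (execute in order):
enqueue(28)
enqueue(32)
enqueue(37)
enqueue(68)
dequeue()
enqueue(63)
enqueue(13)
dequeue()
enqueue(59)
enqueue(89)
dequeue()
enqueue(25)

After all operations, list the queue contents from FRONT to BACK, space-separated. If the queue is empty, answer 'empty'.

enqueue(28): [28]
enqueue(32): [28, 32]
enqueue(37): [28, 32, 37]
enqueue(68): [28, 32, 37, 68]
dequeue(): [32, 37, 68]
enqueue(63): [32, 37, 68, 63]
enqueue(13): [32, 37, 68, 63, 13]
dequeue(): [37, 68, 63, 13]
enqueue(59): [37, 68, 63, 13, 59]
enqueue(89): [37, 68, 63, 13, 59, 89]
dequeue(): [68, 63, 13, 59, 89]
enqueue(25): [68, 63, 13, 59, 89, 25]

Answer: 68 63 13 59 89 25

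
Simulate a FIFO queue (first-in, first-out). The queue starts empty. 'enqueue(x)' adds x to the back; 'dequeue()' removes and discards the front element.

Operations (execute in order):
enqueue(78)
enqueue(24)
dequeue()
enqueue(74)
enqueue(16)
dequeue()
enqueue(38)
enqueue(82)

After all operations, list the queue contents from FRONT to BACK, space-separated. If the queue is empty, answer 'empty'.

Answer: 74 16 38 82

Derivation:
enqueue(78): [78]
enqueue(24): [78, 24]
dequeue(): [24]
enqueue(74): [24, 74]
enqueue(16): [24, 74, 16]
dequeue(): [74, 16]
enqueue(38): [74, 16, 38]
enqueue(82): [74, 16, 38, 82]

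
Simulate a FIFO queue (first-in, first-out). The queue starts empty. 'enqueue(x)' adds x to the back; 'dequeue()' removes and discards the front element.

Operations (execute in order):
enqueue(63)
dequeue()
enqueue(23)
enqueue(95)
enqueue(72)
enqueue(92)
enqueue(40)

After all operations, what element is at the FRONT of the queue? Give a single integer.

Answer: 23

Derivation:
enqueue(63): queue = [63]
dequeue(): queue = []
enqueue(23): queue = [23]
enqueue(95): queue = [23, 95]
enqueue(72): queue = [23, 95, 72]
enqueue(92): queue = [23, 95, 72, 92]
enqueue(40): queue = [23, 95, 72, 92, 40]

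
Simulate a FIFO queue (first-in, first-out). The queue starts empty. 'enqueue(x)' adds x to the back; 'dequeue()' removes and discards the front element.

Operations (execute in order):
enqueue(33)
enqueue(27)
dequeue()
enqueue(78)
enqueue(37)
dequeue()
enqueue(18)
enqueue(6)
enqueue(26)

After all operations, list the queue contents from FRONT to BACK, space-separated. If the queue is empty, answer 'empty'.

enqueue(33): [33]
enqueue(27): [33, 27]
dequeue(): [27]
enqueue(78): [27, 78]
enqueue(37): [27, 78, 37]
dequeue(): [78, 37]
enqueue(18): [78, 37, 18]
enqueue(6): [78, 37, 18, 6]
enqueue(26): [78, 37, 18, 6, 26]

Answer: 78 37 18 6 26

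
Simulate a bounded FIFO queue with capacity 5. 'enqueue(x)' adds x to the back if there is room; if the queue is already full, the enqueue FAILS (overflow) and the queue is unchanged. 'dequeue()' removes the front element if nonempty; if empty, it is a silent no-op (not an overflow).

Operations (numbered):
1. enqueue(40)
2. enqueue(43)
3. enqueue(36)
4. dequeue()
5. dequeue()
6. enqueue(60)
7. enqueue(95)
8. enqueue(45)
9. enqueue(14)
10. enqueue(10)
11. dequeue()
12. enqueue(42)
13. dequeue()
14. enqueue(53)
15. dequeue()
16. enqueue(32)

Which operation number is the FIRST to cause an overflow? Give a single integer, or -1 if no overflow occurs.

Answer: 10

Derivation:
1. enqueue(40): size=1
2. enqueue(43): size=2
3. enqueue(36): size=3
4. dequeue(): size=2
5. dequeue(): size=1
6. enqueue(60): size=2
7. enqueue(95): size=3
8. enqueue(45): size=4
9. enqueue(14): size=5
10. enqueue(10): size=5=cap → OVERFLOW (fail)
11. dequeue(): size=4
12. enqueue(42): size=5
13. dequeue(): size=4
14. enqueue(53): size=5
15. dequeue(): size=4
16. enqueue(32): size=5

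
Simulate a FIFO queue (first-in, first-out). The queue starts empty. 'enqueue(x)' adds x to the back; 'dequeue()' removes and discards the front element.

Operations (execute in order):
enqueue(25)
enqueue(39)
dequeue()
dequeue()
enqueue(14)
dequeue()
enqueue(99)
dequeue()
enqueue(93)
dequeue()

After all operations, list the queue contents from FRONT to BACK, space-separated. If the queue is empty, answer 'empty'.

enqueue(25): [25]
enqueue(39): [25, 39]
dequeue(): [39]
dequeue(): []
enqueue(14): [14]
dequeue(): []
enqueue(99): [99]
dequeue(): []
enqueue(93): [93]
dequeue(): []

Answer: empty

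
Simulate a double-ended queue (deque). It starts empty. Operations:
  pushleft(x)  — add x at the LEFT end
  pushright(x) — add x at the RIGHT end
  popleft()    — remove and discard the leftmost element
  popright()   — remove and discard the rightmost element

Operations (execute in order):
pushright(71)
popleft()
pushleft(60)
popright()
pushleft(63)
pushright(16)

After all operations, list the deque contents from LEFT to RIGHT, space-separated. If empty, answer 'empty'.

pushright(71): [71]
popleft(): []
pushleft(60): [60]
popright(): []
pushleft(63): [63]
pushright(16): [63, 16]

Answer: 63 16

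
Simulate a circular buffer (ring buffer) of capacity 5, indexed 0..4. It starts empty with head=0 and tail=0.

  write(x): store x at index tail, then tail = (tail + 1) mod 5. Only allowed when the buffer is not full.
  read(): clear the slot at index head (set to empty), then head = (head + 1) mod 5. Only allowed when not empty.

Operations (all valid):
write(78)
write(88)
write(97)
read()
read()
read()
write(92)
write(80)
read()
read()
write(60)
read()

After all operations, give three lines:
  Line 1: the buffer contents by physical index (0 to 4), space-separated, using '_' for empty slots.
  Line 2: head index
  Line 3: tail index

Answer: _ _ _ _ _
1
1

Derivation:
write(78): buf=[78 _ _ _ _], head=0, tail=1, size=1
write(88): buf=[78 88 _ _ _], head=0, tail=2, size=2
write(97): buf=[78 88 97 _ _], head=0, tail=3, size=3
read(): buf=[_ 88 97 _ _], head=1, tail=3, size=2
read(): buf=[_ _ 97 _ _], head=2, tail=3, size=1
read(): buf=[_ _ _ _ _], head=3, tail=3, size=0
write(92): buf=[_ _ _ 92 _], head=3, tail=4, size=1
write(80): buf=[_ _ _ 92 80], head=3, tail=0, size=2
read(): buf=[_ _ _ _ 80], head=4, tail=0, size=1
read(): buf=[_ _ _ _ _], head=0, tail=0, size=0
write(60): buf=[60 _ _ _ _], head=0, tail=1, size=1
read(): buf=[_ _ _ _ _], head=1, tail=1, size=0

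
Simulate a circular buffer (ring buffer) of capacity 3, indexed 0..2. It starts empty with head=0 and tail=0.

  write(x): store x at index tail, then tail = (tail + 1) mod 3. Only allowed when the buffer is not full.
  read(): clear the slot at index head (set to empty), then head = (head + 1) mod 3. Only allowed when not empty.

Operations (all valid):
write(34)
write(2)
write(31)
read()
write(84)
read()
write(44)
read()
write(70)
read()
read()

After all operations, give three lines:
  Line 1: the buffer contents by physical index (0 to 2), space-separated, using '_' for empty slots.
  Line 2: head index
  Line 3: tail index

Answer: _ _ 70
2
0

Derivation:
write(34): buf=[34 _ _], head=0, tail=1, size=1
write(2): buf=[34 2 _], head=0, tail=2, size=2
write(31): buf=[34 2 31], head=0, tail=0, size=3
read(): buf=[_ 2 31], head=1, tail=0, size=2
write(84): buf=[84 2 31], head=1, tail=1, size=3
read(): buf=[84 _ 31], head=2, tail=1, size=2
write(44): buf=[84 44 31], head=2, tail=2, size=3
read(): buf=[84 44 _], head=0, tail=2, size=2
write(70): buf=[84 44 70], head=0, tail=0, size=3
read(): buf=[_ 44 70], head=1, tail=0, size=2
read(): buf=[_ _ 70], head=2, tail=0, size=1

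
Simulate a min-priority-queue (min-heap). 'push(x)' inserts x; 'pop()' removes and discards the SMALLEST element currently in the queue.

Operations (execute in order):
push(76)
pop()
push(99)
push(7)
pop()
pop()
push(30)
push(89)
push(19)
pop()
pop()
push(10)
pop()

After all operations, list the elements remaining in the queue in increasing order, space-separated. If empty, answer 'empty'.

Answer: 89

Derivation:
push(76): heap contents = [76]
pop() → 76: heap contents = []
push(99): heap contents = [99]
push(7): heap contents = [7, 99]
pop() → 7: heap contents = [99]
pop() → 99: heap contents = []
push(30): heap contents = [30]
push(89): heap contents = [30, 89]
push(19): heap contents = [19, 30, 89]
pop() → 19: heap contents = [30, 89]
pop() → 30: heap contents = [89]
push(10): heap contents = [10, 89]
pop() → 10: heap contents = [89]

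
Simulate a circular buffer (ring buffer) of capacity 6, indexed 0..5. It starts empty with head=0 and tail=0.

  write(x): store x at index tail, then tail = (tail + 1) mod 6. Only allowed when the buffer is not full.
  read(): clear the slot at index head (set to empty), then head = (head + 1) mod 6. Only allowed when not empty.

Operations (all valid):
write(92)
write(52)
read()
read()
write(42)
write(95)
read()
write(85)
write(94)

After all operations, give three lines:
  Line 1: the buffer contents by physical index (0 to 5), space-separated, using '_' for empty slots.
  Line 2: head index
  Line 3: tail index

Answer: _ _ _ 95 85 94
3
0

Derivation:
write(92): buf=[92 _ _ _ _ _], head=0, tail=1, size=1
write(52): buf=[92 52 _ _ _ _], head=0, tail=2, size=2
read(): buf=[_ 52 _ _ _ _], head=1, tail=2, size=1
read(): buf=[_ _ _ _ _ _], head=2, tail=2, size=0
write(42): buf=[_ _ 42 _ _ _], head=2, tail=3, size=1
write(95): buf=[_ _ 42 95 _ _], head=2, tail=4, size=2
read(): buf=[_ _ _ 95 _ _], head=3, tail=4, size=1
write(85): buf=[_ _ _ 95 85 _], head=3, tail=5, size=2
write(94): buf=[_ _ _ 95 85 94], head=3, tail=0, size=3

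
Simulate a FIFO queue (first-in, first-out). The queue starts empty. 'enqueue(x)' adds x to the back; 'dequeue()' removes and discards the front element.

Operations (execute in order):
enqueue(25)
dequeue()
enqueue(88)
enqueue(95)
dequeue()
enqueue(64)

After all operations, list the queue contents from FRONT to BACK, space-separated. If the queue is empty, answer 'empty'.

enqueue(25): [25]
dequeue(): []
enqueue(88): [88]
enqueue(95): [88, 95]
dequeue(): [95]
enqueue(64): [95, 64]

Answer: 95 64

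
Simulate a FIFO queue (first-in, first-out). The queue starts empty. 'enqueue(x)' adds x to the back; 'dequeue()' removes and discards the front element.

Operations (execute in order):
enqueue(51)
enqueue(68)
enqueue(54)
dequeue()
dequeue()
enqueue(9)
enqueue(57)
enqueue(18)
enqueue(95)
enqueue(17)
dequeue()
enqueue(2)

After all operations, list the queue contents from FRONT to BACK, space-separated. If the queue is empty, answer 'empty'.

Answer: 9 57 18 95 17 2

Derivation:
enqueue(51): [51]
enqueue(68): [51, 68]
enqueue(54): [51, 68, 54]
dequeue(): [68, 54]
dequeue(): [54]
enqueue(9): [54, 9]
enqueue(57): [54, 9, 57]
enqueue(18): [54, 9, 57, 18]
enqueue(95): [54, 9, 57, 18, 95]
enqueue(17): [54, 9, 57, 18, 95, 17]
dequeue(): [9, 57, 18, 95, 17]
enqueue(2): [9, 57, 18, 95, 17, 2]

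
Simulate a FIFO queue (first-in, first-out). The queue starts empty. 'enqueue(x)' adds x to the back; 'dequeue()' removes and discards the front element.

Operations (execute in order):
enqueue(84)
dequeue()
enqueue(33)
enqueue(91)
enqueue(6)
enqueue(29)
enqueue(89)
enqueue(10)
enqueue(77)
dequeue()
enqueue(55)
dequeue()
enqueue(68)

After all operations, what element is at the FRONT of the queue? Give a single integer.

Answer: 6

Derivation:
enqueue(84): queue = [84]
dequeue(): queue = []
enqueue(33): queue = [33]
enqueue(91): queue = [33, 91]
enqueue(6): queue = [33, 91, 6]
enqueue(29): queue = [33, 91, 6, 29]
enqueue(89): queue = [33, 91, 6, 29, 89]
enqueue(10): queue = [33, 91, 6, 29, 89, 10]
enqueue(77): queue = [33, 91, 6, 29, 89, 10, 77]
dequeue(): queue = [91, 6, 29, 89, 10, 77]
enqueue(55): queue = [91, 6, 29, 89, 10, 77, 55]
dequeue(): queue = [6, 29, 89, 10, 77, 55]
enqueue(68): queue = [6, 29, 89, 10, 77, 55, 68]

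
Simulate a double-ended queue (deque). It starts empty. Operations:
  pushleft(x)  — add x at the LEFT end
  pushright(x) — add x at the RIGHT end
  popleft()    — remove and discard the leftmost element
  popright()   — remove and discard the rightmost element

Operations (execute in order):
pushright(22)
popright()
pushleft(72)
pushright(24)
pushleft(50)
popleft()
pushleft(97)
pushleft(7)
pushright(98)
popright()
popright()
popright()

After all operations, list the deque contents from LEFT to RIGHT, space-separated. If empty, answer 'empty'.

pushright(22): [22]
popright(): []
pushleft(72): [72]
pushright(24): [72, 24]
pushleft(50): [50, 72, 24]
popleft(): [72, 24]
pushleft(97): [97, 72, 24]
pushleft(7): [7, 97, 72, 24]
pushright(98): [7, 97, 72, 24, 98]
popright(): [7, 97, 72, 24]
popright(): [7, 97, 72]
popright(): [7, 97]

Answer: 7 97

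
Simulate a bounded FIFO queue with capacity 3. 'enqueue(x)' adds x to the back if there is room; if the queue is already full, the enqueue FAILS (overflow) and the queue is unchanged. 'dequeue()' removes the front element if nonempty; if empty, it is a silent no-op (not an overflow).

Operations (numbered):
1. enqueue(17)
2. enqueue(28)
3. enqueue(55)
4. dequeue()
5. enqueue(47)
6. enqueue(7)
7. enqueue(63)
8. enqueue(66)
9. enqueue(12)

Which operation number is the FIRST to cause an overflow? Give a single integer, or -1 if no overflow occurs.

Answer: 6

Derivation:
1. enqueue(17): size=1
2. enqueue(28): size=2
3. enqueue(55): size=3
4. dequeue(): size=2
5. enqueue(47): size=3
6. enqueue(7): size=3=cap → OVERFLOW (fail)
7. enqueue(63): size=3=cap → OVERFLOW (fail)
8. enqueue(66): size=3=cap → OVERFLOW (fail)
9. enqueue(12): size=3=cap → OVERFLOW (fail)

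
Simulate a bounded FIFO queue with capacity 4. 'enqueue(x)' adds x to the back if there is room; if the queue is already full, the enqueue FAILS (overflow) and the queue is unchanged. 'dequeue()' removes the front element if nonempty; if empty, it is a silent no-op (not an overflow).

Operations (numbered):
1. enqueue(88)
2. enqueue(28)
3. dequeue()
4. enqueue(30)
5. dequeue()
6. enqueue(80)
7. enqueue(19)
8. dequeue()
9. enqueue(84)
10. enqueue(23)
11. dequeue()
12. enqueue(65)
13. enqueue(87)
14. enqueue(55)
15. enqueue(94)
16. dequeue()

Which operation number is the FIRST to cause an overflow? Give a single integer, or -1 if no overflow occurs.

1. enqueue(88): size=1
2. enqueue(28): size=2
3. dequeue(): size=1
4. enqueue(30): size=2
5. dequeue(): size=1
6. enqueue(80): size=2
7. enqueue(19): size=3
8. dequeue(): size=2
9. enqueue(84): size=3
10. enqueue(23): size=4
11. dequeue(): size=3
12. enqueue(65): size=4
13. enqueue(87): size=4=cap → OVERFLOW (fail)
14. enqueue(55): size=4=cap → OVERFLOW (fail)
15. enqueue(94): size=4=cap → OVERFLOW (fail)
16. dequeue(): size=3

Answer: 13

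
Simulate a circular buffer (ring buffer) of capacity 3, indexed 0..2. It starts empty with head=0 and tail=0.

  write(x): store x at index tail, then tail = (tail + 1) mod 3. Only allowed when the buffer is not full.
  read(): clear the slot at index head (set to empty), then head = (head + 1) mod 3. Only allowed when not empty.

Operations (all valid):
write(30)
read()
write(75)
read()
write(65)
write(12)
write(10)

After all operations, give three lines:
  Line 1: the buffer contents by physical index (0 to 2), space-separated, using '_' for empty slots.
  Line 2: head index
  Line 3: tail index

write(30): buf=[30 _ _], head=0, tail=1, size=1
read(): buf=[_ _ _], head=1, tail=1, size=0
write(75): buf=[_ 75 _], head=1, tail=2, size=1
read(): buf=[_ _ _], head=2, tail=2, size=0
write(65): buf=[_ _ 65], head=2, tail=0, size=1
write(12): buf=[12 _ 65], head=2, tail=1, size=2
write(10): buf=[12 10 65], head=2, tail=2, size=3

Answer: 12 10 65
2
2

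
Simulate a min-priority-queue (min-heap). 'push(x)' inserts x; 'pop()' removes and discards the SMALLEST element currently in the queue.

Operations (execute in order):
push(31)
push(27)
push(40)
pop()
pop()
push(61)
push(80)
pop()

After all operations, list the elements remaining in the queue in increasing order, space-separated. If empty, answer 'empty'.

Answer: 61 80

Derivation:
push(31): heap contents = [31]
push(27): heap contents = [27, 31]
push(40): heap contents = [27, 31, 40]
pop() → 27: heap contents = [31, 40]
pop() → 31: heap contents = [40]
push(61): heap contents = [40, 61]
push(80): heap contents = [40, 61, 80]
pop() → 40: heap contents = [61, 80]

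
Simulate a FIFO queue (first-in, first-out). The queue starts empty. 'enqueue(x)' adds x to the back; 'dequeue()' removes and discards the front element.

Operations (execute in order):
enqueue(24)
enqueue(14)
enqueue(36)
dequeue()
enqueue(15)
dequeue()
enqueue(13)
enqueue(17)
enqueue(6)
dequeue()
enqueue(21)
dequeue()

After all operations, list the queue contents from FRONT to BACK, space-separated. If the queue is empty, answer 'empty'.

enqueue(24): [24]
enqueue(14): [24, 14]
enqueue(36): [24, 14, 36]
dequeue(): [14, 36]
enqueue(15): [14, 36, 15]
dequeue(): [36, 15]
enqueue(13): [36, 15, 13]
enqueue(17): [36, 15, 13, 17]
enqueue(6): [36, 15, 13, 17, 6]
dequeue(): [15, 13, 17, 6]
enqueue(21): [15, 13, 17, 6, 21]
dequeue(): [13, 17, 6, 21]

Answer: 13 17 6 21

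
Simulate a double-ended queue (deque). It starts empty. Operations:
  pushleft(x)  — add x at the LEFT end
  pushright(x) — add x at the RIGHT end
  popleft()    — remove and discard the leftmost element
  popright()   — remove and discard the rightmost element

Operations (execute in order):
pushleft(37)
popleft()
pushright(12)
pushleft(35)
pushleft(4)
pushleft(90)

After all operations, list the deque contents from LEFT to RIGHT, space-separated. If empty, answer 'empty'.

Answer: 90 4 35 12

Derivation:
pushleft(37): [37]
popleft(): []
pushright(12): [12]
pushleft(35): [35, 12]
pushleft(4): [4, 35, 12]
pushleft(90): [90, 4, 35, 12]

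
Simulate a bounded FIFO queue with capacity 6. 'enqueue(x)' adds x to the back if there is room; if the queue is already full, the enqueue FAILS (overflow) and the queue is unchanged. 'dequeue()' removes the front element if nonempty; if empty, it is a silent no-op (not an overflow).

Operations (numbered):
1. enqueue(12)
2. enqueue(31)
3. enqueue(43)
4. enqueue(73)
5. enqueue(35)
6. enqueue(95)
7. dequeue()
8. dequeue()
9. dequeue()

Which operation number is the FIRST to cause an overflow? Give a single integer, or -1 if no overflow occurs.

Answer: -1

Derivation:
1. enqueue(12): size=1
2. enqueue(31): size=2
3. enqueue(43): size=3
4. enqueue(73): size=4
5. enqueue(35): size=5
6. enqueue(95): size=6
7. dequeue(): size=5
8. dequeue(): size=4
9. dequeue(): size=3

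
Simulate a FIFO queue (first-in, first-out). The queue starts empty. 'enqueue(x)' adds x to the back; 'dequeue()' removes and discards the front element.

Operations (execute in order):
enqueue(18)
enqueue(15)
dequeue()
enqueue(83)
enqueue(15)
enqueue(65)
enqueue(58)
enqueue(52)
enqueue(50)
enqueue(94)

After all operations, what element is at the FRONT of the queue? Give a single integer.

Answer: 15

Derivation:
enqueue(18): queue = [18]
enqueue(15): queue = [18, 15]
dequeue(): queue = [15]
enqueue(83): queue = [15, 83]
enqueue(15): queue = [15, 83, 15]
enqueue(65): queue = [15, 83, 15, 65]
enqueue(58): queue = [15, 83, 15, 65, 58]
enqueue(52): queue = [15, 83, 15, 65, 58, 52]
enqueue(50): queue = [15, 83, 15, 65, 58, 52, 50]
enqueue(94): queue = [15, 83, 15, 65, 58, 52, 50, 94]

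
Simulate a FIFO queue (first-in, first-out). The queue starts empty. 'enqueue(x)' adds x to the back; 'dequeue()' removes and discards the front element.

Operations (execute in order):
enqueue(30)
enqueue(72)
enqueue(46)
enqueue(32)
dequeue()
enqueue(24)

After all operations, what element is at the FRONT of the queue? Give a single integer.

enqueue(30): queue = [30]
enqueue(72): queue = [30, 72]
enqueue(46): queue = [30, 72, 46]
enqueue(32): queue = [30, 72, 46, 32]
dequeue(): queue = [72, 46, 32]
enqueue(24): queue = [72, 46, 32, 24]

Answer: 72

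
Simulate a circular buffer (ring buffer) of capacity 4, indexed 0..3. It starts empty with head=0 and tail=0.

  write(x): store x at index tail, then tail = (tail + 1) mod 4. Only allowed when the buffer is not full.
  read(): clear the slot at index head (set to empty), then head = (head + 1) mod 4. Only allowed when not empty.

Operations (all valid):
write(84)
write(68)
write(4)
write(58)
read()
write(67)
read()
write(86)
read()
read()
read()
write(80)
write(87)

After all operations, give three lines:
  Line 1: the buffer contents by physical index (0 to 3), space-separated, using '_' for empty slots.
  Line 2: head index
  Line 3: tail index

Answer: _ 86 80 87
1
0

Derivation:
write(84): buf=[84 _ _ _], head=0, tail=1, size=1
write(68): buf=[84 68 _ _], head=0, tail=2, size=2
write(4): buf=[84 68 4 _], head=0, tail=3, size=3
write(58): buf=[84 68 4 58], head=0, tail=0, size=4
read(): buf=[_ 68 4 58], head=1, tail=0, size=3
write(67): buf=[67 68 4 58], head=1, tail=1, size=4
read(): buf=[67 _ 4 58], head=2, tail=1, size=3
write(86): buf=[67 86 4 58], head=2, tail=2, size=4
read(): buf=[67 86 _ 58], head=3, tail=2, size=3
read(): buf=[67 86 _ _], head=0, tail=2, size=2
read(): buf=[_ 86 _ _], head=1, tail=2, size=1
write(80): buf=[_ 86 80 _], head=1, tail=3, size=2
write(87): buf=[_ 86 80 87], head=1, tail=0, size=3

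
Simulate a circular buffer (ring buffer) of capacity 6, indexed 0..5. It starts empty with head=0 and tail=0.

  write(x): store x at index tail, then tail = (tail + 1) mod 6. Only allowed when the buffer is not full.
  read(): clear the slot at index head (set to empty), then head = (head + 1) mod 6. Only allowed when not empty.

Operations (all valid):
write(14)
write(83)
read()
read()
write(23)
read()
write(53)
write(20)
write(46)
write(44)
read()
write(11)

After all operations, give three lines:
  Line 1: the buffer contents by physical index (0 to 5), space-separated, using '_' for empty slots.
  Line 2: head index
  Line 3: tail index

write(14): buf=[14 _ _ _ _ _], head=0, tail=1, size=1
write(83): buf=[14 83 _ _ _ _], head=0, tail=2, size=2
read(): buf=[_ 83 _ _ _ _], head=1, tail=2, size=1
read(): buf=[_ _ _ _ _ _], head=2, tail=2, size=0
write(23): buf=[_ _ 23 _ _ _], head=2, tail=3, size=1
read(): buf=[_ _ _ _ _ _], head=3, tail=3, size=0
write(53): buf=[_ _ _ 53 _ _], head=3, tail=4, size=1
write(20): buf=[_ _ _ 53 20 _], head=3, tail=5, size=2
write(46): buf=[_ _ _ 53 20 46], head=3, tail=0, size=3
write(44): buf=[44 _ _ 53 20 46], head=3, tail=1, size=4
read(): buf=[44 _ _ _ 20 46], head=4, tail=1, size=3
write(11): buf=[44 11 _ _ 20 46], head=4, tail=2, size=4

Answer: 44 11 _ _ 20 46
4
2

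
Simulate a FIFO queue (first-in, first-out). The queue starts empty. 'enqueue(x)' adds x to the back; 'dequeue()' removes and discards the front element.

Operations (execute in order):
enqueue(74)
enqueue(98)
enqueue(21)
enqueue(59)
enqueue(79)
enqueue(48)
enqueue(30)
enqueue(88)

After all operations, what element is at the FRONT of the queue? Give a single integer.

enqueue(74): queue = [74]
enqueue(98): queue = [74, 98]
enqueue(21): queue = [74, 98, 21]
enqueue(59): queue = [74, 98, 21, 59]
enqueue(79): queue = [74, 98, 21, 59, 79]
enqueue(48): queue = [74, 98, 21, 59, 79, 48]
enqueue(30): queue = [74, 98, 21, 59, 79, 48, 30]
enqueue(88): queue = [74, 98, 21, 59, 79, 48, 30, 88]

Answer: 74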